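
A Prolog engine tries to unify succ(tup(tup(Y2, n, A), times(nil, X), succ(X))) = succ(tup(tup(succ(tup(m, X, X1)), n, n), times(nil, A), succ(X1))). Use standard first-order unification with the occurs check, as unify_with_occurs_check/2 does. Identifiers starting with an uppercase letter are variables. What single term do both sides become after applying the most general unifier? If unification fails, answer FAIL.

succ(tup(tup(succ(tup(m, n, n)), n, n), times(nil, n), succ(n)))

Decompose succ/1: tup(tup(Y2, n, A), times(nil, X), succ(X)) = tup(tup(succ(tup(m, X, X1)), n, n), times(nil, A), succ(X1)).
Decompose tup/3: tup(Y2, n, A) = tup(succ(tup(m, X, X1)), n, n),  times(nil, X) = times(nil, A),  succ(X) = succ(X1).
Decompose tup/3: Y2 = succ(tup(m, X, X1)),  n = n,  A = n.
Bind Y2 := succ(tup(m, X, X1)); no other remaining equation mentions Y2.
Delete trivial equation n = n.
Bind A := n; substituting into the one remaining equation that mentions A gives: times(nil, X) = times(nil, n).
Decompose times/2: nil = nil,  X = n.
Delete trivial equation nil = nil.
Bind X := n; substituting into the remaining equation gives: succ(n) = succ(X1). Substituting into the earlier binding gives Y2 := succ(tup(m, n, X1)).
Decompose succ/1: n = X1.
Bind X1 := n. Substituting into the earlier binding gives Y2 := succ(tup(m, n, n)).
Applying the MGU to either side gives succ(tup(tup(succ(tup(m, n, n)), n, n), times(nil, n), succ(n))).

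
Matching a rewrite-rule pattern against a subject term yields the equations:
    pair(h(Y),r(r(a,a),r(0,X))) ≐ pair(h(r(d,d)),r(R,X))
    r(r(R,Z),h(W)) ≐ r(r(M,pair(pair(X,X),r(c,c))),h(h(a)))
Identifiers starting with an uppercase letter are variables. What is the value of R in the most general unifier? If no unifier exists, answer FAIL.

Decompose pair/2: h(Y) ≐ h(r(d,d)),  r(r(a,a),r(0,X)) ≐ r(R,X).
Decompose h/1: Y ≐ r(d,d).
Bind Y := r(d,d); no other remaining equation mentions Y.
Decompose r/2: r(a,a) ≐ R,  r(0,X) ≐ X.
Bind R := r(a,a); substituting into the one remaining equation that mentions R gives: r(r(r(a,a),Z),h(W)) ≐ r(r(M,pair(pair(X,X),r(c,c))),h(h(a))).
Occurs check fails: X occurs in r(0,X); the equation X ≐ r(0,X) has no finite solution.

FAIL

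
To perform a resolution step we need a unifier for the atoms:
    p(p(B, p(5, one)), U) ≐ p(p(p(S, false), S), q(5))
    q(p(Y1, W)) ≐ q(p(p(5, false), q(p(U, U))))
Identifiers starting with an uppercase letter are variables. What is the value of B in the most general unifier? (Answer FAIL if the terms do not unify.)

p(p(5, one), false)

Decompose p/2: p(B, p(5, one)) ≐ p(p(S, false), S),  U ≐ q(5).
Decompose p/2: B ≐ p(S, false),  p(5, one) ≐ S.
Bind B := p(S, false); no other remaining equation mentions B.
Bind S := p(5, one); no other remaining equation mentions S. Substituting into the earlier binding gives B := p(p(5, one), false).
Bind U := q(5); substituting into the remaining equation gives: q(p(Y1, W)) ≐ q(p(p(5, false), q(p(q(5), q(5))))).
Decompose q/1: p(Y1, W) ≐ p(p(5, false), q(p(q(5), q(5)))).
Decompose p/2: Y1 ≐ p(5, false),  W ≐ q(p(q(5), q(5))).
Bind Y1 := p(5, false); no other remaining equation mentions Y1.
Bind W := q(p(q(5), q(5))).
MGU = { B := p(p(5, one), false), S := p(5, one), U := q(5), Y1 := p(5, false), W := q(p(q(5), q(5))) }, so B := p(p(5, one), false).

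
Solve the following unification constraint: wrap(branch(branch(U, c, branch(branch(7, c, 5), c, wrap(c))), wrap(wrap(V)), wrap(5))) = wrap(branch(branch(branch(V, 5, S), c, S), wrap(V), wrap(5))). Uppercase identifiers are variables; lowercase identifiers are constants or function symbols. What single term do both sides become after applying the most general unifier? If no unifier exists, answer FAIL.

Decompose wrap/1: branch(branch(U, c, branch(branch(7, c, 5), c, wrap(c))), wrap(wrap(V)), wrap(5)) = branch(branch(branch(V, 5, S), c, S), wrap(V), wrap(5)).
Decompose branch/3: branch(U, c, branch(branch(7, c, 5), c, wrap(c))) = branch(branch(V, 5, S), c, S),  wrap(wrap(V)) = wrap(V),  wrap(5) = wrap(5).
Decompose branch/3: U = branch(V, 5, S),  c = c,  branch(branch(7, c, 5), c, wrap(c)) = S.
Bind U := branch(V, 5, S); no other remaining equation mentions U.
Delete trivial equation c = c.
Bind S := branch(branch(7, c, 5), c, wrap(c)); no other remaining equation mentions S. Substituting into the earlier binding gives U := branch(V, 5, branch(branch(7, c, 5), c, wrap(c))).
Decompose wrap/1: wrap(V) = V.
Occurs check fails: V occurs in wrap(V); the equation V = wrap(V) has no finite solution.

FAIL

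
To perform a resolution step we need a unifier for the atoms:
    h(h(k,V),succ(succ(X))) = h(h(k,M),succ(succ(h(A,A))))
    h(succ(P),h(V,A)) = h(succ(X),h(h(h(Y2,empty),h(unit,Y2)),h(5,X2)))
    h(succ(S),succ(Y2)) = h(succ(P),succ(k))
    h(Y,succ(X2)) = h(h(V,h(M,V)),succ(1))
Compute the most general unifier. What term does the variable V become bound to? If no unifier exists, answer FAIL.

Decompose h/2: h(k,V) = h(k,M),  succ(succ(X)) = succ(succ(h(A,A))).
Decompose h/2: k = k,  V = M.
Delete trivial equation k = k.
Bind V := M; substituting into the 2 remaining equations that mention V gives: h(succ(P),h(M,A)) = h(succ(X),h(h(h(Y2,empty),h(unit,Y2)),h(5,X2))),  h(Y,succ(X2)) = h(h(M,h(M,M)),succ(1)).
Decompose succ/1: succ(X) = succ(h(A,A)).
Decompose succ/1: X = h(A,A).
Bind X := h(A,A); substituting into the one remaining equation that mentions X gives: h(succ(P),h(M,A)) = h(succ(h(A,A)),h(h(h(Y2,empty),h(unit,Y2)),h(5,X2))).
Decompose h/2: succ(P) = succ(h(A,A)),  h(M,A) = h(h(h(Y2,empty),h(unit,Y2)),h(5,X2)).
Decompose succ/1: P = h(A,A).
Bind P := h(A,A); substituting into the one remaining equation that mentions P gives: h(succ(S),succ(Y2)) = h(succ(h(A,A)),succ(k)).
Decompose h/2: M = h(h(Y2,empty),h(unit,Y2)),  A = h(5,X2).
Bind M := h(h(Y2,empty),h(unit,Y2)); substituting into the one remaining equation that mentions M gives: h(Y,succ(X2)) = h(h(h(h(Y2,empty),h(unit,Y2)),h(h(h(Y2,empty),h(unit,Y2)),h(h(Y2,empty),h(unit,Y2)))),succ(1)). Substituting into the earlier binding gives V := h(h(Y2,empty),h(unit,Y2)).
Bind A := h(5,X2); substituting into the one remaining equation that mentions A gives: h(succ(S),succ(Y2)) = h(succ(h(h(5,X2),h(5,X2))),succ(k)). Substituting into the earlier bindings gives X := h(h(5,X2),h(5,X2)), P := h(h(5,X2),h(5,X2)).
Decompose h/2: succ(S) = succ(h(h(5,X2),h(5,X2))),  succ(Y2) = succ(k).
Decompose succ/1: S = h(h(5,X2),h(5,X2)).
Bind S := h(h(5,X2),h(5,X2)); no other remaining equation mentions S.
Decompose succ/1: Y2 = k.
Bind Y2 := k; substituting into the remaining equation gives: h(Y,succ(X2)) = h(h(h(h(k,empty),h(unit,k)),h(h(h(k,empty),h(unit,k)),h(h(k,empty),h(unit,k)))),succ(1)). Substituting into the earlier bindings gives V := h(h(k,empty),h(unit,k)), M := h(h(k,empty),h(unit,k)).
Decompose h/2: Y = h(h(h(k,empty),h(unit,k)),h(h(h(k,empty),h(unit,k)),h(h(k,empty),h(unit,k)))),  succ(X2) = succ(1).
Bind Y := h(h(h(k,empty),h(unit,k)),h(h(h(k,empty),h(unit,k)),h(h(k,empty),h(unit,k)))); no other remaining equation mentions Y.
Decompose succ/1: X2 = 1.
Bind X2 := 1. Substituting into the earlier bindings gives X := h(h(5,1),h(5,1)), P := h(h(5,1),h(5,1)), A := h(5,1), S := h(h(5,1),h(5,1)).
MGU = { V := h(h(k,empty),h(unit,k)), X := h(h(5,1),h(5,1)), P := h(h(5,1),h(5,1)), M := h(h(k,empty),h(unit,k)), A := h(5,1), S := h(h(5,1),h(5,1)), Y2 := k, Y := h(h(h(k,empty),h(unit,k)),h(h(h(k,empty),h(unit,k)),h(h(k,empty),h(unit,k)))), X2 := 1 }, so V := h(h(k,empty),h(unit,k)).

h(h(k,empty),h(unit,k))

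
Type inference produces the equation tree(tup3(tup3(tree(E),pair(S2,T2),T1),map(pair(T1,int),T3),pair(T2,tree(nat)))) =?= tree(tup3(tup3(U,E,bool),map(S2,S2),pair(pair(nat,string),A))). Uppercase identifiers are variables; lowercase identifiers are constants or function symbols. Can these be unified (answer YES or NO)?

YES

Decompose tree/1: tup3(tup3(tree(E),pair(S2,T2),T1),map(pair(T1,int),T3),pair(T2,tree(nat))) =?= tup3(tup3(U,E,bool),map(S2,S2),pair(pair(nat,string),A)).
Decompose tup3/3: tup3(tree(E),pair(S2,T2),T1) =?= tup3(U,E,bool),  map(pair(T1,int),T3) =?= map(S2,S2),  pair(T2,tree(nat)) =?= pair(pair(nat,string),A).
Decompose tup3/3: tree(E) =?= U,  pair(S2,T2) =?= E,  T1 =?= bool.
Bind U := tree(E); no other remaining equation mentions U.
Bind E := pair(S2,T2); no other remaining equation mentions E. Substituting into the earlier binding gives U := tree(pair(S2,T2)).
Bind T1 := bool; substituting into the one remaining equation that mentions T1 gives: map(pair(bool,int),T3) =?= map(S2,S2).
Decompose map/2: pair(bool,int) =?= S2,  T3 =?= S2.
Bind S2 := pair(bool,int); substituting into the one remaining equation that mentions S2 gives: T3 =?= pair(bool,int). Substituting into the earlier bindings gives U := tree(pair(pair(bool,int),T2)), E := pair(pair(bool,int),T2).
Bind T3 := pair(bool,int); no other remaining equation mentions T3.
Decompose pair/2: T2 =?= pair(nat,string),  tree(nat) =?= A.
Bind T2 := pair(nat,string); no other remaining equation mentions T2. Substituting into the earlier bindings gives U := tree(pair(pair(bool,int),pair(nat,string))), E := pair(pair(bool,int),pair(nat,string)).
Bind A := tree(nat).
No equations remain and no clash or occurs-check failure arose, so a unifier exists.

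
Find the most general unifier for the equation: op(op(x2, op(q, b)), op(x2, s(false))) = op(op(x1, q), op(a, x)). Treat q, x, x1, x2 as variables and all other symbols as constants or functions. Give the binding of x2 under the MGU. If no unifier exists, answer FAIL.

FAIL

Decompose op/2: op(x2, op(q, b)) = op(x1, q),  op(x2, s(false)) = op(a, x).
Decompose op/2: x2 = x1,  op(q, b) = q.
Bind x2 := x1; substituting into the one remaining equation that mentions x2 gives: op(x1, s(false)) = op(a, x).
Occurs check fails: q occurs in op(q, b); the equation q = op(q, b) has no finite solution.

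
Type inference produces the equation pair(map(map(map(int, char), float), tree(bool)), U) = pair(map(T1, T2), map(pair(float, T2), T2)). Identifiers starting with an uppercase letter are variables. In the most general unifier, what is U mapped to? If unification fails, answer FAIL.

Decompose pair/2: map(map(map(int, char), float), tree(bool)) = map(T1, T2),  U = map(pair(float, T2), T2).
Decompose map/2: map(map(int, char), float) = T1,  tree(bool) = T2.
Bind T1 := map(map(int, char), float); no other remaining equation mentions T1.
Bind T2 := tree(bool); substituting into the remaining equation gives: U = map(pair(float, tree(bool)), tree(bool)).
Bind U := map(pair(float, tree(bool)), tree(bool)).
MGU = { T1 ↦ map(map(int, char), float), T2 ↦ tree(bool), U ↦ map(pair(float, tree(bool)), tree(bool)) }, so U ↦ map(pair(float, tree(bool)), tree(bool)).

map(pair(float, tree(bool)), tree(bool))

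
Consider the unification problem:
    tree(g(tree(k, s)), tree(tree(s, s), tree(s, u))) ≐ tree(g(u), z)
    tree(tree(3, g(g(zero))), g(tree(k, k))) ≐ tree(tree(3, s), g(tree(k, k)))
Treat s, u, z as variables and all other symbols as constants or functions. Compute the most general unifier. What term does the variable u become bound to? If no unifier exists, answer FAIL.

tree(k, g(g(zero)))

Decompose tree/2: g(tree(k, s)) ≐ g(u),  tree(tree(s, s), tree(s, u)) ≐ z.
Decompose g/1: tree(k, s) ≐ u.
Bind u := tree(k, s); substituting into the one remaining equation that mentions u gives: tree(tree(s, s), tree(s, tree(k, s))) ≐ z.
Bind z := tree(tree(s, s), tree(s, tree(k, s))); no other remaining equation mentions z.
Decompose tree/2: tree(3, g(g(zero))) ≐ tree(3, s),  g(tree(k, k)) ≐ g(tree(k, k)).
Decompose tree/2: 3 ≐ 3,  g(g(zero)) ≐ s.
Delete trivial equation 3 ≐ 3.
Bind s := g(g(zero)); no other remaining equation mentions s. Substituting into the earlier bindings gives u := tree(k, g(g(zero))), z := tree(tree(g(g(zero)), g(g(zero))), tree(g(g(zero)), tree(k, g(g(zero))))).
Delete trivial equation g(tree(k, k)) ≐ g(tree(k, k)).
MGU = { u := tree(k, g(g(zero))), z := tree(tree(g(g(zero)), g(g(zero))), tree(g(g(zero)), tree(k, g(g(zero))))), s := g(g(zero)) }, so u := tree(k, g(g(zero))).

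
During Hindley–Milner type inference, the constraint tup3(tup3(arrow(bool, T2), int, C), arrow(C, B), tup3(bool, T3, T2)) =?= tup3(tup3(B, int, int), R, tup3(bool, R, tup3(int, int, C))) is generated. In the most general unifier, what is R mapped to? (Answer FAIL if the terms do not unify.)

Decompose tup3/3: tup3(arrow(bool, T2), int, C) =?= tup3(B, int, int),  arrow(C, B) =?= R,  tup3(bool, T3, T2) =?= tup3(bool, R, tup3(int, int, C)).
Decompose tup3/3: arrow(bool, T2) =?= B,  int =?= int,  C =?= int.
Bind B := arrow(bool, T2); substituting into the one remaining equation that mentions B gives: arrow(C, arrow(bool, T2)) =?= R.
Delete trivial equation int =?= int.
Bind C := int; substituting into the remaining equations gives: arrow(int, arrow(bool, T2)) =?= R,  tup3(bool, T3, T2) =?= tup3(bool, R, tup3(int, int, int)).
Bind R := arrow(int, arrow(bool, T2)); substituting into the remaining equation gives: tup3(bool, T3, T2) =?= tup3(bool, arrow(int, arrow(bool, T2)), tup3(int, int, int)).
Decompose tup3/3: bool =?= bool,  T3 =?= arrow(int, arrow(bool, T2)),  T2 =?= tup3(int, int, int).
Delete trivial equation bool =?= bool.
Bind T3 := arrow(int, arrow(bool, T2)); no other remaining equation mentions T3.
Bind T2 := tup3(int, int, int). Substituting into the earlier bindings gives B := arrow(bool, tup3(int, int, int)), R := arrow(int, arrow(bool, tup3(int, int, int))), T3 := arrow(int, arrow(bool, tup3(int, int, int))).
MGU = { B -> arrow(bool, tup3(int, int, int)), C -> int, R -> arrow(int, arrow(bool, tup3(int, int, int))), T3 -> arrow(int, arrow(bool, tup3(int, int, int))), T2 -> tup3(int, int, int) }, so R -> arrow(int, arrow(bool, tup3(int, int, int))).

arrow(int, arrow(bool, tup3(int, int, int)))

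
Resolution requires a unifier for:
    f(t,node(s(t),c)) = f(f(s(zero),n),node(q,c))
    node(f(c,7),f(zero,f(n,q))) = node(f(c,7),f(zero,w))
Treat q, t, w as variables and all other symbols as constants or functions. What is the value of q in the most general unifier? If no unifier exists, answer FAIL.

s(f(s(zero),n))

Decompose f/2: t = f(s(zero),n),  node(s(t),c) = node(q,c).
Bind t := f(s(zero),n); substituting into the one remaining equation that mentions t gives: node(s(f(s(zero),n)),c) = node(q,c).
Decompose node/2: s(f(s(zero),n)) = q,  c = c.
Bind q := s(f(s(zero),n)); substituting into the one remaining equation that mentions q gives: node(f(c,7),f(zero,f(n,s(f(s(zero),n))))) = node(f(c,7),f(zero,w)).
Delete trivial equation c = c.
Decompose node/2: f(c,7) = f(c,7),  f(zero,f(n,s(f(s(zero),n)))) = f(zero,w).
Delete trivial equation f(c,7) = f(c,7).
Decompose f/2: zero = zero,  f(n,s(f(s(zero),n))) = w.
Delete trivial equation zero = zero.
Bind w := f(n,s(f(s(zero),n))).
MGU = { t := f(s(zero),n), q := s(f(s(zero),n)), w := f(n,s(f(s(zero),n))) }, so q := s(f(s(zero),n)).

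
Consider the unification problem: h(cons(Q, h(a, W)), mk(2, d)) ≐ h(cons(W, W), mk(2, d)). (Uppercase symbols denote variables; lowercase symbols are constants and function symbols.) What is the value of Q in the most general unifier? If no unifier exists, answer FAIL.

FAIL

Decompose h/2: cons(Q, h(a, W)) ≐ cons(W, W),  mk(2, d) ≐ mk(2, d).
Decompose cons/2: Q ≐ W,  h(a, W) ≐ W.
Bind Q := W; no other remaining equation mentions Q.
Occurs check fails: W occurs in h(a, W); the equation W ≐ h(a, W) has no finite solution.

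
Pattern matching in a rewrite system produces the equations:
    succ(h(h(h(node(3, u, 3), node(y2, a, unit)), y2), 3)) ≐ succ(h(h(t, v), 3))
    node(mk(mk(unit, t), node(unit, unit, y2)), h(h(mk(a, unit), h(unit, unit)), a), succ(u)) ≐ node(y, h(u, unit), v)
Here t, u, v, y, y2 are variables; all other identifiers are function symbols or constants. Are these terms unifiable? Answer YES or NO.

Decompose succ/1: h(h(h(node(3, u, 3), node(y2, a, unit)), y2), 3) ≐ h(h(t, v), 3).
Decompose h/2: h(h(node(3, u, 3), node(y2, a, unit)), y2) ≐ h(t, v),  3 ≐ 3.
Decompose h/2: h(node(3, u, 3), node(y2, a, unit)) ≐ t,  y2 ≐ v.
Bind t := h(node(3, u, 3), node(y2, a, unit)); substituting into the one remaining equation that mentions t gives: node(mk(mk(unit, h(node(3, u, 3), node(y2, a, unit))), node(unit, unit, y2)), h(h(mk(a, unit), h(unit, unit)), a), succ(u)) ≐ node(y, h(u, unit), v).
Bind y2 := v; substituting into the one remaining equation that mentions y2 gives: node(mk(mk(unit, h(node(3, u, 3), node(v, a, unit))), node(unit, unit, v)), h(h(mk(a, unit), h(unit, unit)), a), succ(u)) ≐ node(y, h(u, unit), v). Substituting into the earlier binding gives t := h(node(3, u, 3), node(v, a, unit)).
Delete trivial equation 3 ≐ 3.
Decompose node/3: mk(mk(unit, h(node(3, u, 3), node(v, a, unit))), node(unit, unit, v)) ≐ y,  h(h(mk(a, unit), h(unit, unit)), a) ≐ h(u, unit),  succ(u) ≐ v.
Bind y := mk(mk(unit, h(node(3, u, 3), node(v, a, unit))), node(unit, unit, v)); no other remaining equation mentions y.
Decompose h/2: h(mk(a, unit), h(unit, unit)) ≐ u,  a ≐ unit.
Bind u := h(mk(a, unit), h(unit, unit)); substituting into the one remaining equation that mentions u gives: succ(h(mk(a, unit), h(unit, unit))) ≐ v. Substituting into the earlier bindings gives t := h(node(3, h(mk(a, unit), h(unit, unit)), 3), node(v, a, unit)), y := mk(mk(unit, h(node(3, h(mk(a, unit), h(unit, unit)), 3), node(v, a, unit))), node(unit, unit, v)).
Clash: constants a and unit differ; no unifier exists.

NO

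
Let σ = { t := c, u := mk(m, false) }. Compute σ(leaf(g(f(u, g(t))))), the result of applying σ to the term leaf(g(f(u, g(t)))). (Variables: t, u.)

leaf(g(f(mk(m, false), g(c))))

Replace each occurrence of t with c.
Replace each occurrence of u with mk(m, false).
Result: leaf(g(f(mk(m, false), g(c)))).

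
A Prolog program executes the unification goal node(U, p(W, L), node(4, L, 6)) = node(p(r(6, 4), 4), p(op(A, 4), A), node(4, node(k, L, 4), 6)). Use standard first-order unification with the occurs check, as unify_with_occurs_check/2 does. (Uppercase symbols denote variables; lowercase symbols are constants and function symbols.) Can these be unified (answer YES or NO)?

NO

Decompose node/3: U = p(r(6, 4), 4),  p(W, L) = p(op(A, 4), A),  node(4, L, 6) = node(4, node(k, L, 4), 6).
Bind U := p(r(6, 4), 4); no other remaining equation mentions U.
Decompose p/2: W = op(A, 4),  L = A.
Bind W := op(A, 4); no other remaining equation mentions W.
Bind L := A; substituting into the remaining equation gives: node(4, A, 6) = node(4, node(k, A, 4), 6).
Decompose node/3: 4 = 4,  A = node(k, A, 4),  6 = 6.
Delete trivial equation 4 = 4.
Occurs check fails: A occurs in node(k, A, 4); the equation A = node(k, A, 4) has no finite solution.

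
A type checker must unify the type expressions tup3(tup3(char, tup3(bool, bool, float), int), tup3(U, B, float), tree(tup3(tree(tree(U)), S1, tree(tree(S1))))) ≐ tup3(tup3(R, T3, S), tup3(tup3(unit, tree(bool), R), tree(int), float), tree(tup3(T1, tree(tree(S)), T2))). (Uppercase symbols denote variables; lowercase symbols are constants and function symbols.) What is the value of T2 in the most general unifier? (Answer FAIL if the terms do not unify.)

tree(tree(tree(tree(int))))

Decompose tup3/3: tup3(char, tup3(bool, bool, float), int) ≐ tup3(R, T3, S),  tup3(U, B, float) ≐ tup3(tup3(unit, tree(bool), R), tree(int), float),  tree(tup3(tree(tree(U)), S1, tree(tree(S1)))) ≐ tree(tup3(T1, tree(tree(S)), T2)).
Decompose tup3/3: char ≐ R,  tup3(bool, bool, float) ≐ T3,  int ≐ S.
Bind R := char; substituting into the one remaining equation that mentions R gives: tup3(U, B, float) ≐ tup3(tup3(unit, tree(bool), char), tree(int), float).
Bind T3 := tup3(bool, bool, float); no other remaining equation mentions T3.
Bind S := int; substituting into the one remaining equation that mentions S gives: tree(tup3(tree(tree(U)), S1, tree(tree(S1)))) ≐ tree(tup3(T1, tree(tree(int)), T2)).
Decompose tup3/3: U ≐ tup3(unit, tree(bool), char),  B ≐ tree(int),  float ≐ float.
Bind U := tup3(unit, tree(bool), char); substituting into the one remaining equation that mentions U gives: tree(tup3(tree(tree(tup3(unit, tree(bool), char))), S1, tree(tree(S1)))) ≐ tree(tup3(T1, tree(tree(int)), T2)).
Bind B := tree(int); no other remaining equation mentions B.
Delete trivial equation float ≐ float.
Decompose tree/1: tup3(tree(tree(tup3(unit, tree(bool), char))), S1, tree(tree(S1))) ≐ tup3(T1, tree(tree(int)), T2).
Decompose tup3/3: tree(tree(tup3(unit, tree(bool), char))) ≐ T1,  S1 ≐ tree(tree(int)),  tree(tree(S1)) ≐ T2.
Bind T1 := tree(tree(tup3(unit, tree(bool), char))); no other remaining equation mentions T1.
Bind S1 := tree(tree(int)); substituting into the remaining equation gives: tree(tree(tree(tree(int)))) ≐ T2.
Bind T2 := tree(tree(tree(tree(int)))).
MGU = { R -> char, T3 -> tup3(bool, bool, float), S -> int, U -> tup3(unit, tree(bool), char), B -> tree(int), T1 -> tree(tree(tup3(unit, tree(bool), char))), S1 -> tree(tree(int)), T2 -> tree(tree(tree(tree(int)))) }, so T2 -> tree(tree(tree(tree(int)))).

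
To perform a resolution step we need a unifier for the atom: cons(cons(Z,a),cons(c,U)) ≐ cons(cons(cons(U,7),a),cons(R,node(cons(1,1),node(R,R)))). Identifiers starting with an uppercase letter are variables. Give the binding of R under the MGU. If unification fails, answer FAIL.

c

Decompose cons/2: cons(Z,a) ≐ cons(cons(U,7),a),  cons(c,U) ≐ cons(R,node(cons(1,1),node(R,R))).
Decompose cons/2: Z ≐ cons(U,7),  a ≐ a.
Bind Z := cons(U,7); no other remaining equation mentions Z.
Delete trivial equation a ≐ a.
Decompose cons/2: c ≐ R,  U ≐ node(cons(1,1),node(R,R)).
Bind R := c; substituting into the remaining equation gives: U ≐ node(cons(1,1),node(c,c)).
Bind U := node(cons(1,1),node(c,c)). Substituting into the earlier binding gives Z := cons(node(cons(1,1),node(c,c)),7).
MGU = { Z ↦ cons(node(cons(1,1),node(c,c)),7), R ↦ c, U ↦ node(cons(1,1),node(c,c)) }, so R ↦ c.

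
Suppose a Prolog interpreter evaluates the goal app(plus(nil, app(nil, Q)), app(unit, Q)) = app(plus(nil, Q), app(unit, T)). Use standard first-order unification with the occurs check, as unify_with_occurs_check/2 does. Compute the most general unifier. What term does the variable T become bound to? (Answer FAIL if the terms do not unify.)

Decompose app/2: plus(nil, app(nil, Q)) = plus(nil, Q),  app(unit, Q) = app(unit, T).
Decompose plus/2: nil = nil,  app(nil, Q) = Q.
Delete trivial equation nil = nil.
Occurs check fails: Q occurs in app(nil, Q); the equation Q = app(nil, Q) has no finite solution.

FAIL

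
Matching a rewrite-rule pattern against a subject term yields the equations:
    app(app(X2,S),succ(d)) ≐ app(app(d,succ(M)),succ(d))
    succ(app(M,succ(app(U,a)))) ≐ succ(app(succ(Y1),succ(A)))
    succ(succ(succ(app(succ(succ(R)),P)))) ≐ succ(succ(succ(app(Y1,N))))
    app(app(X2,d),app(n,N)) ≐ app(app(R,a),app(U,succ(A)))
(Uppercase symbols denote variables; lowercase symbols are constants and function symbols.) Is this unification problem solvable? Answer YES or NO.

Decompose app/2: app(X2,S) ≐ app(d,succ(M)),  succ(d) ≐ succ(d).
Decompose app/2: X2 ≐ d,  S ≐ succ(M).
Bind X2 := d; substituting into the one remaining equation that mentions X2 gives: app(app(d,d),app(n,N)) ≐ app(app(R,a),app(U,succ(A))).
Bind S := succ(M); no other remaining equation mentions S.
Delete trivial equation succ(d) ≐ succ(d).
Decompose succ/1: app(M,succ(app(U,a))) ≐ app(succ(Y1),succ(A)).
Decompose app/2: M ≐ succ(Y1),  succ(app(U,a)) ≐ succ(A).
Bind M := succ(Y1); no other remaining equation mentions M. Substituting into the earlier binding gives S := succ(succ(Y1)).
Decompose succ/1: app(U,a) ≐ A.
Bind A := app(U,a); substituting into the one remaining equation that mentions A gives: app(app(d,d),app(n,N)) ≐ app(app(R,a),app(U,succ(app(U,a)))).
Decompose succ/1: succ(succ(app(succ(succ(R)),P))) ≐ succ(succ(app(Y1,N))).
Decompose succ/1: succ(app(succ(succ(R)),P)) ≐ succ(app(Y1,N)).
Decompose succ/1: app(succ(succ(R)),P) ≐ app(Y1,N).
Decompose app/2: succ(succ(R)) ≐ Y1,  P ≐ N.
Bind Y1 := succ(succ(R)); no other remaining equation mentions Y1. Substituting into the earlier bindings gives S := succ(succ(succ(succ(R)))), M := succ(succ(succ(R))).
Bind P := N; no other remaining equation mentions P.
Decompose app/2: app(d,d) ≐ app(R,a),  app(n,N) ≐ app(U,succ(app(U,a))).
Decompose app/2: d ≐ R,  d ≐ a.
Bind R := d; no other remaining equation mentions R. Substituting into the earlier bindings gives S := succ(succ(succ(succ(d)))), M := succ(succ(succ(d))), Y1 := succ(succ(d)).
Clash: constants d and a differ; no unifier exists.

NO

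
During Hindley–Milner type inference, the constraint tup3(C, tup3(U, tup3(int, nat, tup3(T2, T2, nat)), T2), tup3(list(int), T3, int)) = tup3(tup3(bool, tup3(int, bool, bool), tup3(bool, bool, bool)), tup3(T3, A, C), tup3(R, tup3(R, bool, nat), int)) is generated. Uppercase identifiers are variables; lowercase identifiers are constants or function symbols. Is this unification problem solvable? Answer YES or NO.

Decompose tup3/3: C = tup3(bool, tup3(int, bool, bool), tup3(bool, bool, bool)),  tup3(U, tup3(int, nat, tup3(T2, T2, nat)), T2) = tup3(T3, A, C),  tup3(list(int), T3, int) = tup3(R, tup3(R, bool, nat), int).
Bind C := tup3(bool, tup3(int, bool, bool), tup3(bool, bool, bool)); substituting into the one remaining equation that mentions C gives: tup3(U, tup3(int, nat, tup3(T2, T2, nat)), T2) = tup3(T3, A, tup3(bool, tup3(int, bool, bool), tup3(bool, bool, bool))).
Decompose tup3/3: U = T3,  tup3(int, nat, tup3(T2, T2, nat)) = A,  T2 = tup3(bool, tup3(int, bool, bool), tup3(bool, bool, bool)).
Bind U := T3; no other remaining equation mentions U.
Bind A := tup3(int, nat, tup3(T2, T2, nat)); no other remaining equation mentions A.
Bind T2 := tup3(bool, tup3(int, bool, bool), tup3(bool, bool, bool)); no other remaining equation mentions T2. Substituting into the earlier binding gives A := tup3(int, nat, tup3(tup3(bool, tup3(int, bool, bool), tup3(bool, bool, bool)), tup3(bool, tup3(int, bool, bool), tup3(bool, bool, bool)), nat)).
Decompose tup3/3: list(int) = R,  T3 = tup3(R, bool, nat),  int = int.
Bind R := list(int); substituting into the one remaining equation that mentions R gives: T3 = tup3(list(int), bool, nat).
Bind T3 := tup3(list(int), bool, nat); no other remaining equation mentions T3. Substituting into the earlier binding gives U := tup3(list(int), bool, nat).
Delete trivial equation int = int.
No equations remain and no clash or occurs-check failure arose, so a unifier exists.

YES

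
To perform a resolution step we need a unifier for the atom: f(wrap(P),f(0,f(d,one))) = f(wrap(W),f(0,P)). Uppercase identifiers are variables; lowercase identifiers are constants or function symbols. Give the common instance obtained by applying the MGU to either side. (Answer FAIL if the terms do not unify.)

f(wrap(f(d,one)),f(0,f(d,one)))

Decompose f/2: wrap(P) = wrap(W),  f(0,f(d,one)) = f(0,P).
Decompose wrap/1: P = W.
Bind P := W; substituting into the remaining equation gives: f(0,f(d,one)) = f(0,W).
Decompose f/2: 0 = 0,  f(d,one) = W.
Delete trivial equation 0 = 0.
Bind W := f(d,one). Substituting into the earlier binding gives P := f(d,one).
Applying the MGU to either side gives f(wrap(f(d,one)),f(0,f(d,one))).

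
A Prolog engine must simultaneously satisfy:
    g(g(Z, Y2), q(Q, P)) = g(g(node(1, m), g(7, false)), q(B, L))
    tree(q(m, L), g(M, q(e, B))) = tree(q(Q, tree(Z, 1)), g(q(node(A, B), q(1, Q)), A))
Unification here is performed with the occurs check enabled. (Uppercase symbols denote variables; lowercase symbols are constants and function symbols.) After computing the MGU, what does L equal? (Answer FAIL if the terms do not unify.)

Decompose g/2: g(Z, Y2) = g(node(1, m), g(7, false)),  q(Q, P) = q(B, L).
Decompose g/2: Z = node(1, m),  Y2 = g(7, false).
Bind Z := node(1, m); substituting into the one remaining equation that mentions Z gives: tree(q(m, L), g(M, q(e, B))) = tree(q(Q, tree(node(1, m), 1)), g(q(node(A, B), q(1, Q)), A)).
Bind Y2 := g(7, false); no other remaining equation mentions Y2.
Decompose q/2: Q = B,  P = L.
Bind Q := B; substituting into the one remaining equation that mentions Q gives: tree(q(m, L), g(M, q(e, B))) = tree(q(B, tree(node(1, m), 1)), g(q(node(A, B), q(1, B)), A)).
Bind P := L; no other remaining equation mentions P.
Decompose tree/2: q(m, L) = q(B, tree(node(1, m), 1)),  g(M, q(e, B)) = g(q(node(A, B), q(1, B)), A).
Decompose q/2: m = B,  L = tree(node(1, m), 1).
Bind B := m; substituting into the one remaining equation that mentions B gives: g(M, q(e, m)) = g(q(node(A, m), q(1, m)), A). Substituting into the earlier binding gives Q := m.
Bind L := tree(node(1, m), 1); no other remaining equation mentions L. Substituting into the earlier binding gives P := tree(node(1, m), 1).
Decompose g/2: M = q(node(A, m), q(1, m)),  q(e, m) = A.
Bind M := q(node(A, m), q(1, m)); no other remaining equation mentions M.
Bind A := q(e, m). Substituting into the earlier binding gives M := q(node(q(e, m), m), q(1, m)).
MGU = { Z -> node(1, m), Y2 -> g(7, false), Q -> m, P -> tree(node(1, m), 1), B -> m, L -> tree(node(1, m), 1), M -> q(node(q(e, m), m), q(1, m)), A -> q(e, m) }, so L -> tree(node(1, m), 1).

tree(node(1, m), 1)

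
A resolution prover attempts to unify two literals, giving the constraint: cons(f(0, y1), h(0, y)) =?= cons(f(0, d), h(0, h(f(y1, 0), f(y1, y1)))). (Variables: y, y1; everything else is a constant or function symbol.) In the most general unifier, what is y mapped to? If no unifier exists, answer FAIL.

h(f(d, 0), f(d, d))

Decompose cons/2: f(0, y1) =?= f(0, d),  h(0, y) =?= h(0, h(f(y1, 0), f(y1, y1))).
Decompose f/2: 0 =?= 0,  y1 =?= d.
Delete trivial equation 0 =?= 0.
Bind y1 := d; substituting into the remaining equation gives: h(0, y) =?= h(0, h(f(d, 0), f(d, d))).
Decompose h/2: 0 =?= 0,  y =?= h(f(d, 0), f(d, d)).
Delete trivial equation 0 =?= 0.
Bind y := h(f(d, 0), f(d, d)).
MGU = { y1 ↦ d, y ↦ h(f(d, 0), f(d, d)) }, so y ↦ h(f(d, 0), f(d, d)).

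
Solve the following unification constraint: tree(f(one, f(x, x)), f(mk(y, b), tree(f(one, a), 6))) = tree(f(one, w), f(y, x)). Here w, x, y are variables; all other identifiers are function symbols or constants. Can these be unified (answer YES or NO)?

NO

Decompose tree/2: f(one, f(x, x)) = f(one, w),  f(mk(y, b), tree(f(one, a), 6)) = f(y, x).
Decompose f/2: one = one,  f(x, x) = w.
Delete trivial equation one = one.
Bind w := f(x, x); no other remaining equation mentions w.
Decompose f/2: mk(y, b) = y,  tree(f(one, a), 6) = x.
Occurs check fails: y occurs in mk(y, b); the equation y = mk(y, b) has no finite solution.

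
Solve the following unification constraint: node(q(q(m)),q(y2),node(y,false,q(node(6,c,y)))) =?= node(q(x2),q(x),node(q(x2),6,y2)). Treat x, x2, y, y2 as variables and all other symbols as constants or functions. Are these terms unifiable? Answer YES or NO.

NO

Decompose node/3: q(q(m)) =?= q(x2),  q(y2) =?= q(x),  node(y,false,q(node(6,c,y))) =?= node(q(x2),6,y2).
Decompose q/1: q(m) =?= x2.
Bind x2 := q(m); substituting into the one remaining equation that mentions x2 gives: node(y,false,q(node(6,c,y))) =?= node(q(q(m)),6,y2).
Decompose q/1: y2 =?= x.
Bind y2 := x; substituting into the remaining equation gives: node(y,false,q(node(6,c,y))) =?= node(q(q(m)),6,x).
Decompose node/3: y =?= q(q(m)),  false =?= 6,  q(node(6,c,y)) =?= x.
Bind y := q(q(m)); substituting into the one remaining equation that mentions y gives: q(node(6,c,q(q(m)))) =?= x.
Clash: constants false and 6 differ; no unifier exists.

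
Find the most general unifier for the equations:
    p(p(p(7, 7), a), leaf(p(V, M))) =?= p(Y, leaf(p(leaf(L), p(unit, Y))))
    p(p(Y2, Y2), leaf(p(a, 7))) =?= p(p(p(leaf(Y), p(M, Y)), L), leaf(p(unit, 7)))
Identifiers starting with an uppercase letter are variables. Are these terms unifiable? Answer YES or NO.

NO

Decompose p/2: p(p(7, 7), a) =?= Y,  leaf(p(V, M)) =?= leaf(p(leaf(L), p(unit, Y))).
Bind Y := p(p(7, 7), a); substituting into the remaining equations gives: leaf(p(V, M)) =?= leaf(p(leaf(L), p(unit, p(p(7, 7), a)))),  p(p(Y2, Y2), leaf(p(a, 7))) =?= p(p(p(leaf(p(p(7, 7), a)), p(M, p(p(7, 7), a))), L), leaf(p(unit, 7))).
Decompose leaf/1: p(V, M) =?= p(leaf(L), p(unit, p(p(7, 7), a))).
Decompose p/2: V =?= leaf(L),  M =?= p(unit, p(p(7, 7), a)).
Bind V := leaf(L); no other remaining equation mentions V.
Bind M := p(unit, p(p(7, 7), a)); substituting into the remaining equation gives: p(p(Y2, Y2), leaf(p(a, 7))) =?= p(p(p(leaf(p(p(7, 7), a)), p(p(unit, p(p(7, 7), a)), p(p(7, 7), a))), L), leaf(p(unit, 7))).
Decompose p/2: p(Y2, Y2) =?= p(p(leaf(p(p(7, 7), a)), p(p(unit, p(p(7, 7), a)), p(p(7, 7), a))), L),  leaf(p(a, 7)) =?= leaf(p(unit, 7)).
Decompose p/2: Y2 =?= p(leaf(p(p(7, 7), a)), p(p(unit, p(p(7, 7), a)), p(p(7, 7), a))),  Y2 =?= L.
Bind Y2 := p(leaf(p(p(7, 7), a)), p(p(unit, p(p(7, 7), a)), p(p(7, 7), a))); substituting into the one remaining equation that mentions Y2 gives: p(leaf(p(p(7, 7), a)), p(p(unit, p(p(7, 7), a)), p(p(7, 7), a))) =?= L.
Bind L := p(leaf(p(p(7, 7), a)), p(p(unit, p(p(7, 7), a)), p(p(7, 7), a))); no other remaining equation mentions L. Substituting into the earlier binding gives V := leaf(p(leaf(p(p(7, 7), a)), p(p(unit, p(p(7, 7), a)), p(p(7, 7), a)))).
Decompose leaf/1: p(a, 7) =?= p(unit, 7).
Decompose p/2: a =?= unit,  7 =?= 7.
Clash: constants a and unit differ; no unifier exists.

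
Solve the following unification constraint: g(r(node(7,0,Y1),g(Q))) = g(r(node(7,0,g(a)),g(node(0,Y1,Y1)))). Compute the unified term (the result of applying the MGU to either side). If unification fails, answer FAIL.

Decompose g/1: r(node(7,0,Y1),g(Q)) = r(node(7,0,g(a)),g(node(0,Y1,Y1))).
Decompose r/2: node(7,0,Y1) = node(7,0,g(a)),  g(Q) = g(node(0,Y1,Y1)).
Decompose node/3: 7 = 7,  0 = 0,  Y1 = g(a).
Delete trivial equation 7 = 7.
Delete trivial equation 0 = 0.
Bind Y1 := g(a); substituting into the remaining equation gives: g(Q) = g(node(0,g(a),g(a))).
Decompose g/1: Q = node(0,g(a),g(a)).
Bind Q := node(0,g(a),g(a)).
Applying the MGU to either side gives g(r(node(7,0,g(a)),g(node(0,g(a),g(a))))).

g(r(node(7,0,g(a)),g(node(0,g(a),g(a)))))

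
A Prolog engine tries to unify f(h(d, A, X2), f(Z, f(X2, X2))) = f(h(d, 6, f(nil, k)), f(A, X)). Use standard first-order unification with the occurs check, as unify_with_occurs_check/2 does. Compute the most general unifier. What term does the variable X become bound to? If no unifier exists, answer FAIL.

Decompose f/2: h(d, A, X2) = h(d, 6, f(nil, k)),  f(Z, f(X2, X2)) = f(A, X).
Decompose h/3: d = d,  A = 6,  X2 = f(nil, k).
Delete trivial equation d = d.
Bind A := 6; substituting into the one remaining equation that mentions A gives: f(Z, f(X2, X2)) = f(6, X).
Bind X2 := f(nil, k); substituting into the remaining equation gives: f(Z, f(f(nil, k), f(nil, k))) = f(6, X).
Decompose f/2: Z = 6,  f(f(nil, k), f(nil, k)) = X.
Bind Z := 6; no other remaining equation mentions Z.
Bind X := f(f(nil, k), f(nil, k)).
MGU = { A ↦ 6, X2 ↦ f(nil, k), Z ↦ 6, X ↦ f(f(nil, k), f(nil, k)) }, so X ↦ f(f(nil, k), f(nil, k)).

f(f(nil, k), f(nil, k))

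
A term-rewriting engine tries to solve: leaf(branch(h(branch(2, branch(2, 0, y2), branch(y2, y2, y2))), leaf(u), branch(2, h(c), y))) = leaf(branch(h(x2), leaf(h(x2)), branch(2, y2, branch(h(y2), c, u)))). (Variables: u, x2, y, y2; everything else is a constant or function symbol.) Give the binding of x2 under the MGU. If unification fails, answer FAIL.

Decompose leaf/1: branch(h(branch(2, branch(2, 0, y2), branch(y2, y2, y2))), leaf(u), branch(2, h(c), y)) = branch(h(x2), leaf(h(x2)), branch(2, y2, branch(h(y2), c, u))).
Decompose branch/3: h(branch(2, branch(2, 0, y2), branch(y2, y2, y2))) = h(x2),  leaf(u) = leaf(h(x2)),  branch(2, h(c), y) = branch(2, y2, branch(h(y2), c, u)).
Decompose h/1: branch(2, branch(2, 0, y2), branch(y2, y2, y2)) = x2.
Bind x2 := branch(2, branch(2, 0, y2), branch(y2, y2, y2)); substituting into the one remaining equation that mentions x2 gives: leaf(u) = leaf(h(branch(2, branch(2, 0, y2), branch(y2, y2, y2)))).
Decompose leaf/1: u = h(branch(2, branch(2, 0, y2), branch(y2, y2, y2))).
Bind u := h(branch(2, branch(2, 0, y2), branch(y2, y2, y2))); substituting into the remaining equation gives: branch(2, h(c), y) = branch(2, y2, branch(h(y2), c, h(branch(2, branch(2, 0, y2), branch(y2, y2, y2))))).
Decompose branch/3: 2 = 2,  h(c) = y2,  y = branch(h(y2), c, h(branch(2, branch(2, 0, y2), branch(y2, y2, y2)))).
Delete trivial equation 2 = 2.
Bind y2 := h(c); substituting into the remaining equation gives: y = branch(h(h(c)), c, h(branch(2, branch(2, 0, h(c)), branch(h(c), h(c), h(c))))). Substituting into the earlier bindings gives x2 := branch(2, branch(2, 0, h(c)), branch(h(c), h(c), h(c))), u := h(branch(2, branch(2, 0, h(c)), branch(h(c), h(c), h(c)))).
Bind y := branch(h(h(c)), c, h(branch(2, branch(2, 0, h(c)), branch(h(c), h(c), h(c))))).
MGU = { x2 ↦ branch(2, branch(2, 0, h(c)), branch(h(c), h(c), h(c))), u ↦ h(branch(2, branch(2, 0, h(c)), branch(h(c), h(c), h(c)))), y2 ↦ h(c), y ↦ branch(h(h(c)), c, h(branch(2, branch(2, 0, h(c)), branch(h(c), h(c), h(c))))) }, so x2 ↦ branch(2, branch(2, 0, h(c)), branch(h(c), h(c), h(c))).

branch(2, branch(2, 0, h(c)), branch(h(c), h(c), h(c)))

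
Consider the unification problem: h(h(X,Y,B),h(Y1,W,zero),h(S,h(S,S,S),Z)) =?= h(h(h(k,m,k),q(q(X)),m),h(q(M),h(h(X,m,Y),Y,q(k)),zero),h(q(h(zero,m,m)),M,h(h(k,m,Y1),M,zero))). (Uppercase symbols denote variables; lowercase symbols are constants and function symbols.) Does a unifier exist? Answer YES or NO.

Decompose h/3: h(X,Y,B) =?= h(h(k,m,k),q(q(X)),m),  h(Y1,W,zero) =?= h(q(M),h(h(X,m,Y),Y,q(k)),zero),  h(S,h(S,S,S),Z) =?= h(q(h(zero,m,m)),M,h(h(k,m,Y1),M,zero)).
Decompose h/3: X =?= h(k,m,k),  Y =?= q(q(X)),  B =?= m.
Bind X := h(k,m,k); substituting into the 2 remaining equations that mention X gives: Y =?= q(q(h(k,m,k))),  h(Y1,W,zero) =?= h(q(M),h(h(h(k,m,k),m,Y),Y,q(k)),zero).
Bind Y := q(q(h(k,m,k))); substituting into the one remaining equation that mentions Y gives: h(Y1,W,zero) =?= h(q(M),h(h(h(k,m,k),m,q(q(h(k,m,k)))),q(q(h(k,m,k))),q(k)),zero).
Bind B := m; no other remaining equation mentions B.
Decompose h/3: Y1 =?= q(M),  W =?= h(h(h(k,m,k),m,q(q(h(k,m,k)))),q(q(h(k,m,k))),q(k)),  zero =?= zero.
Bind Y1 := q(M); substituting into the one remaining equation that mentions Y1 gives: h(S,h(S,S,S),Z) =?= h(q(h(zero,m,m)),M,h(h(k,m,q(M)),M,zero)).
Bind W := h(h(h(k,m,k),m,q(q(h(k,m,k)))),q(q(h(k,m,k))),q(k)); no other remaining equation mentions W.
Delete trivial equation zero =?= zero.
Decompose h/3: S =?= q(h(zero,m,m)),  h(S,S,S) =?= M,  Z =?= h(h(k,m,q(M)),M,zero).
Bind S := q(h(zero,m,m)); substituting into the one remaining equation that mentions S gives: h(q(h(zero,m,m)),q(h(zero,m,m)),q(h(zero,m,m))) =?= M.
Bind M := h(q(h(zero,m,m)),q(h(zero,m,m)),q(h(zero,m,m))); substituting into the remaining equation gives: Z =?= h(h(k,m,q(h(q(h(zero,m,m)),q(h(zero,m,m)),q(h(zero,m,m))))),h(q(h(zero,m,m)),q(h(zero,m,m)),q(h(zero,m,m))),zero). Substituting into the earlier binding gives Y1 := q(h(q(h(zero,m,m)),q(h(zero,m,m)),q(h(zero,m,m)))).
Bind Z := h(h(k,m,q(h(q(h(zero,m,m)),q(h(zero,m,m)),q(h(zero,m,m))))),h(q(h(zero,m,m)),q(h(zero,m,m)),q(h(zero,m,m))),zero).
No equations remain and no clash or occurs-check failure arose, so a unifier exists.

YES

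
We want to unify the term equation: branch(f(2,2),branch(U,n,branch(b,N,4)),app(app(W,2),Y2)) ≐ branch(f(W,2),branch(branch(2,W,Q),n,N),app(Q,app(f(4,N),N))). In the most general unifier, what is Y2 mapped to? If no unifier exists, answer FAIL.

FAIL

Decompose branch/3: f(2,2) ≐ f(W,2),  branch(U,n,branch(b,N,4)) ≐ branch(branch(2,W,Q),n,N),  app(app(W,2),Y2) ≐ app(Q,app(f(4,N),N)).
Decompose f/2: 2 ≐ W,  2 ≐ 2.
Bind W := 2; substituting into the 2 remaining equations that mention W gives: branch(U,n,branch(b,N,4)) ≐ branch(branch(2,2,Q),n,N),  app(app(2,2),Y2) ≐ app(Q,app(f(4,N),N)).
Delete trivial equation 2 ≐ 2.
Decompose branch/3: U ≐ branch(2,2,Q),  n ≐ n,  branch(b,N,4) ≐ N.
Bind U := branch(2,2,Q); no other remaining equation mentions U.
Delete trivial equation n ≐ n.
Occurs check fails: N occurs in branch(b,N,4); the equation N ≐ branch(b,N,4) has no finite solution.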